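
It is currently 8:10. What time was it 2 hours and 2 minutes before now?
Starting time: 8:10 = 490 total minutes past 12:00
Subtracting: 2 hours and 2 minutes = 122 minutes
490 - 122 = 368 minutes
= 6 hours and 8 minutes past 12:00 = 6:08

Final answer: 6:08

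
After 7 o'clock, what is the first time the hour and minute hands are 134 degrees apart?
At t minutes past 7:00, the hour hand is at 30 x 7 + 0.5t degrees and the minute hand is at 6t degrees.
The smaller angle between them is 134 degrees when |30H - 5.5t| = 134 or |30H - 5.5t| = 226.
With H = 7, solve 30 x 7 - 5.5t = +/- target for each target:
  t = (30 x 7 - 134) / 5.5 = 13.82
  t = (30 x 7 + 134) / 5.5 = 62.55 (outside (0, 60))
  t = (30 x 7 - 226) / 5.5 = -2.91 (outside (0, 60))
  t = (30 x 7 + 226) / 5.5 = 79.27 (outside (0, 60))
Valid solutions in (0, 60): {13.82} minutes.
The first occurrence is t = 13.82 minutes.
The hands form a 134-degree angle at 13.82 minutes past 7:00.

Final answer: 13.82 minutes past 7:00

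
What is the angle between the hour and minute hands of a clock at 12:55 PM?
Hour hand position: 0 x 30 + 55 x 0.5 = 27.5 degrees
Minute hand position: 55 x 6 = 330 degrees
Difference: |27.5 - 330| = 302.5 degrees
Since 302.5 > 180, the smaller angle is 360 - 302.5 = 57.5 degrees

Final answer: 57.5 degrees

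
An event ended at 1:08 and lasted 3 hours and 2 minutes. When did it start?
Starting time: 1:08 = 68 total minutes past 12:00
Subtracting: 3 hours and 2 minutes = 182 minutes
68 - 182 = -114 (negative, add 12 hours = 720) = 606 minutes
= 10 hours and 6 minutes past 12:00 = 10:06

Final answer: 10:06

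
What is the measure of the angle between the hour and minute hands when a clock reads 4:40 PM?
Hour hand position: 4 x 30 + 40 x 0.5 = 140 degrees
Minute hand position: 40 x 6 = 240 degrees
Difference: |140 - 240| = 100 degrees
The angle between the hands is 100 degrees

Final answer: 100 degrees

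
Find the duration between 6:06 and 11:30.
From 6:06 to 11:30:
(11 x 60 + 30) - (6 x 60 + 6) = 690 - 366 = 324 minutes
= 5 hours and 24 minutes

Final answer: 5 hours and 24 minutes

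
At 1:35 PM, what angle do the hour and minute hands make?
Hour hand position: 1 x 30 + 35 x 0.5 = 47.5 degrees
Minute hand position: 35 x 6 = 210 degrees
Difference: |47.5 - 210| = 162.5 degrees
The angle between the hands is 162.5 degrees

Final answer: 162.5 degrees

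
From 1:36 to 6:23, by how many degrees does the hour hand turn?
The hour hand moves 0.5 degrees per minute.
Time elapsed: 6:23 - 1:36 = 287 minutes
Angular displacement: 287 x 0.5 = 143.5 degrees

Final answer: 143.5 degrees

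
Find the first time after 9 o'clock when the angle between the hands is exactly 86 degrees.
At t minutes past 9:00, the hour hand is at 30 x 9 + 0.5t degrees and the minute hand is at 6t degrees.
The smaller angle between them is 86 degrees when |30H - 5.5t| = 86 or |30H - 5.5t| = 274.
With H = 9, solve 30 x 9 - 5.5t = +/- target for each target:
  t = (30 x 9 - 86) / 5.5 = 33.45
  t = (30 x 9 + 86) / 5.5 = 64.73 (outside (0, 60))
  t = (30 x 9 - 274) / 5.5 = -0.73 (outside (0, 60))
  t = (30 x 9 + 274) / 5.5 = 98.91 (outside (0, 60))
Valid solutions in (0, 60): {33.45} minutes.
The first occurrence is t = 33.45 minutes.
The hands form a 86-degree angle at 33.45 minutes past 9:00.

Final answer: 33.45 minutes past 9:00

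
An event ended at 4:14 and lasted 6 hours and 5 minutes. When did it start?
Starting time: 4:14 = 254 total minutes past 12:00
Subtracting: 6 hours and 5 minutes = 365 minutes
254 - 365 = -111 (negative, add 12 hours = 720) = 609 minutes
= 10 hours and 9 minutes past 12:00 = 10:09

Final answer: 10:09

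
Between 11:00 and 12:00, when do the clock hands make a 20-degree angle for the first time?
At t minutes past 11:00, the hour hand is at 30 x 11 + 0.5t degrees and the minute hand is at 6t degrees.
The smaller angle between them is 20 degrees when |30H - 5.5t| = 20 or |30H - 5.5t| = 340.
With H = 11, solve 30 x 11 - 5.5t = +/- target for each target:
  t = (30 x 11 - 20) / 5.5 = 56.36
  t = (30 x 11 + 20) / 5.5 = 63.64 (outside (0, 60))
  t = (30 x 11 - 340) / 5.5 = -1.82 (outside (0, 60))
  t = (30 x 11 + 340) / 5.5 = 121.82 (outside (0, 60))
Valid solutions in (0, 60): {56.36} minutes.
The first occurrence is t = 56.36 minutes.
The hands form a 20-degree angle at 56.36 minutes past 11:00.

Final answer: 56.36 minutes past 11:00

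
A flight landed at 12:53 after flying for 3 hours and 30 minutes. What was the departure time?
Starting time: 12:53 = 53 total minutes past 12:00
Subtracting: 3 hours and 30 minutes = 210 minutes
53 - 210 = -157 (negative, add 12 hours = 720) = 563 minutes
= 9 hours and 23 minutes past 12:00 = 9:23

Final answer: 9:23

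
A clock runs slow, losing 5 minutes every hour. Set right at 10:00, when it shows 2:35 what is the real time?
For every 60 true minutes, the faulty clock advances 55 minutes, so 1 faulty-clock minute corresponds to 60/55 true minutes.
From 10:00 to 2:35 on the faulty dial is 275 minutes.
True elapsed: 275 x 60/55 = 300 minutes = 5 hours.
True time: 10:00 + 5 hours = 3:00.

Final answer: 3:00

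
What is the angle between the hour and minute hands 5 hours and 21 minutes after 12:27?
First find the time 5 hours and 21 minutes after 12:27.
Total minutes: 12 x 60 + 27 + 5 x 60 + 21 = 1068.
1068 mod 720 = 348 minutes = 5:48.
Now compute the angle at 5:48:
Hour hand: 5 x 30 + 48 x 0.5 = 174 degrees
Minute hand: 48 x 6 = 288 degrees
Difference: |174 - 288| = 114 degrees
The angle is 114 degrees

Final answer: 114 degrees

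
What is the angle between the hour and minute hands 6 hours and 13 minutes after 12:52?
First find the time 6 hours and 13 minutes after 12:52.
Total minutes: 12 x 60 + 52 + 6 x 60 + 13 = 1145.
1145 mod 720 = 425 minutes = 7:05.
Now compute the angle at 7:05:
Hour hand: 7 x 30 + 5 x 0.5 = 212.5 degrees
Minute hand: 5 x 6 = 30 degrees
Difference: |212.5 - 30| = 182.5 degrees
Smaller angle: 360 - 182.5 = 177.5 degrees

Final answer: 177.5 degrees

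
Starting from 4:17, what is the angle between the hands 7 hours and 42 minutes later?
First find the time 7 hours and 42 minutes after 4:17.
Total minutes: 4 x 60 + 17 + 7 x 60 + 42 = 719.
719 mod 720 = 719 minutes = 11:59.
Now compute the angle at 11:59:
Hour hand: 11 x 30 + 59 x 0.5 = 359.5 degrees
Minute hand: 59 x 6 = 354 degrees
Difference: |359.5 - 354| = 5.5 degrees
The angle is 5.5 degrees

Final answer: 5.5 degrees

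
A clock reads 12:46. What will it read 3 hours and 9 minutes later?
Starting time: 12:46
Adding 9 minutes to 46 minutes: 46 + 9 = 55 minutes
Adding 3 hours: 12 + 3 = 15 - 12 = 3
Final time: 3:55

Final answer: 3:55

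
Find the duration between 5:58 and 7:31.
From 5:58 to 7:31:
(7 x 60 + 31) - (5 x 60 + 58) = 451 - 358 = 93 minutes
= 1 hour and 33 minutes

Final answer: 1 hour and 33 minutes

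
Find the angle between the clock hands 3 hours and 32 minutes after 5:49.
First find the time 3 hours and 32 minutes after 5:49.
Total minutes: 5 x 60 + 49 + 3 x 60 + 32 = 561.
561 mod 720 = 561 minutes = 9:21.
Now compute the angle at 9:21:
Hour hand: 9 x 30 + 21 x 0.5 = 280.5 degrees
Minute hand: 21 x 6 = 126 degrees
Difference: |280.5 - 126| = 154.5 degrees
The angle is 154.5 degrees

Final answer: 154.5 degrees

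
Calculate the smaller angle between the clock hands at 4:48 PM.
Hour hand position: 4 x 30 + 48 x 0.5 = 144 degrees
Minute hand position: 48 x 6 = 288 degrees
Difference: |144 - 288| = 144 degrees
The angle between the hands is 144 degrees

Final answer: 144 degrees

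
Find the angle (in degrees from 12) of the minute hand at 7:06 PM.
The minute hand moves 6 degrees per minute.
At 7:06: 6 x 6 = 36 degrees

Final answer: 36 degrees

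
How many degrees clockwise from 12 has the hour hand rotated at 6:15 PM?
The hour hand moves 30 degrees per hour and 0.5 degrees per minute.
At 6:15: (6) x 30 + 15 x 0.5 = 180 + 7.5 = 187.5 degrees

Final answer: 187.5 degrees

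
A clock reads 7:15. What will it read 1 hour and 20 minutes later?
Starting time: 7:15
Adding 20 minutes to 15 minutes: 15 + 20 = 35 minutes
Adding 1 hour: 7 + 1 = 8
Final time: 8:35

Final answer: 8:35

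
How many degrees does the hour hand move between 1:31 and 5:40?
The hour hand moves 0.5 degrees per minute.
Time elapsed: 5:40 - 1:31 = 249 minutes
Angular displacement: 249 x 0.5 = 124.5 degrees

Final answer: 124.5 degrees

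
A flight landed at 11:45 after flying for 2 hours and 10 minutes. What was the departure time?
Starting time: 11:45 = 705 total minutes past 12:00
Subtracting: 2 hours and 10 minutes = 130 minutes
705 - 130 = 575 minutes
= 9 hours and 35 minutes past 12:00 = 9:35

Final answer: 9:35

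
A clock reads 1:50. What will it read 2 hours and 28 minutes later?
Starting time: 1:50
Adding 28 minutes to 50 minutes: 50 + 28 = 78 minutes = 1 hour and 18 minutes
Adding 2 hours: 1 + 2 + 1 (carry) = 4
Final time: 4:18

Final answer: 4:18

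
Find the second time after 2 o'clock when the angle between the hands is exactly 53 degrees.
At t minutes past 2:00, the hour hand is at 30 x 2 + 0.5t degrees and the minute hand is at 6t degrees.
The smaller angle between them is 53 degrees when |30H - 5.5t| = 53 or |30H - 5.5t| = 307.
With H = 2, solve 30 x 2 - 5.5t = +/- target for each target:
  t = (30 x 2 - 53) / 5.5 = 1.27
  t = (30 x 2 + 53) / 5.5 = 20.55
  t = (30 x 2 - 307) / 5.5 = -44.91 (outside (0, 60))
  t = (30 x 2 + 307) / 5.5 = 66.73 (outside (0, 60))
Valid solutions in (0, 60): {1.27, 20.55} minutes.
The second occurrence is t = 20.55 minutes.
The hands form a 53-degree angle at 20.55 minutes past 2:00.

Final answer: 20.55 minutes past 2:00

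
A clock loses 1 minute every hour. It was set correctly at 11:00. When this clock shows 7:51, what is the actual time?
For every 60 true minutes, the faulty clock advances 59 minutes, so 1 faulty-clock minute corresponds to 60/59 true minutes.
From 11:00 to 7:51 on the faulty dial is 531 minutes.
True elapsed: 531 x 60/59 = 540 minutes = 9 hours.
True time: 11:00 + 9 hours = 8:00.

Final answer: 8:00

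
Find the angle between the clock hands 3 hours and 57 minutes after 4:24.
First find the time 3 hours and 57 minutes after 4:24.
Total minutes: 4 x 60 + 24 + 3 x 60 + 57 = 501.
501 mod 720 = 501 minutes = 8:21.
Now compute the angle at 8:21:
Hour hand: 8 x 30 + 21 x 0.5 = 250.5 degrees
Minute hand: 21 x 6 = 126 degrees
Difference: |250.5 - 126| = 124.5 degrees
The angle is 124.5 degrees

Final answer: 124.5 degrees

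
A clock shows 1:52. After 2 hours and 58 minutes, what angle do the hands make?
First find the time 2 hours and 58 minutes after 1:52.
Total minutes: 1 x 60 + 52 + 2 x 60 + 58 = 290.
290 mod 720 = 290 minutes = 4:50.
Now compute the angle at 4:50:
Hour hand: 4 x 30 + 50 x 0.5 = 145 degrees
Minute hand: 50 x 6 = 300 degrees
Difference: |145 - 300| = 155 degrees
The angle is 155 degrees

Final answer: 155 degrees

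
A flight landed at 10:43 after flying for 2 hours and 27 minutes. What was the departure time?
Starting time: 10:43 = 643 total minutes past 12:00
Subtracting: 2 hours and 27 minutes = 147 minutes
643 - 147 = 496 minutes
= 8 hours and 16 minutes past 12:00 = 8:16

Final answer: 8:16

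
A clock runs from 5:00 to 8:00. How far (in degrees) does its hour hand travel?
The hour hand moves 0.5 degrees per minute.
Time elapsed: 8:00 - 5:00 = 180 minutes
Angular displacement: 180 x 0.5 = 90 degrees

Final answer: 90 degrees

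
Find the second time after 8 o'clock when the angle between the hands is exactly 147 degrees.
At t minutes past 8:00, the hour hand is at 30 x 8 + 0.5t degrees and the minute hand is at 6t degrees.
The smaller angle between them is 147 degrees when |30H - 5.5t| = 147 or |30H - 5.5t| = 213.
With H = 8, solve 30 x 8 - 5.5t = +/- target for each target:
  t = (30 x 8 - 147) / 5.5 = 16.91
  t = (30 x 8 + 147) / 5.5 = 70.36 (outside (0, 60))
  t = (30 x 8 - 213) / 5.5 = 4.91
  t = (30 x 8 + 213) / 5.5 = 82.36 (outside (0, 60))
Valid solutions in (0, 60): {4.91, 16.91} minutes.
The second occurrence is t = 16.91 minutes.
The hands form a 147-degree angle at 16.91 minutes past 8:00.

Final answer: 16.91 minutes past 8:00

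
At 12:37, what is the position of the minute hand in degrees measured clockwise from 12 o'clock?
The minute hand moves 6 degrees per minute.
At 12:37: 37 x 6 = 222 degrees

Final answer: 222 degrees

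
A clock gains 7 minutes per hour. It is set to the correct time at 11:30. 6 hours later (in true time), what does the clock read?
For every 60 true minutes, the faulty clock advances 60 + 7 = 67 minutes.
True elapsed: 6 hours = 360 minutes.
Faulty clock advances: 360 x 67/60 = 402 minutes (drift: 42 minutes ahead).
Shown time: 11:30 + 402 minutes = 6:12.

Final answer: 6:12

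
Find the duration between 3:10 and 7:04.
From 3:10 to 7:04:
(7 x 60 + 4) - (3 x 60 + 10) = 424 - 190 = 234 minutes
= 3 hours and 54 minutes

Final answer: 3 hours and 54 minutes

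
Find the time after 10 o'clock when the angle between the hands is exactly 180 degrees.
For hands to be 180 degrees apart: |30H - 5.5t| = 180
With H = 10: t = (30 x 10 + 180)/5.5 = 87.27 or t = (30 x 10 - 180)/5.5 = 21.82
First valid solution (0 < t < 60): t = 21.82 minutes
The hands are opposite at 21.82 minutes past 10:00.

Final answer: 21.82 minutes past 10:00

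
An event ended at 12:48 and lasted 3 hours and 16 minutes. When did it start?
Starting time: 12:48 = 48 total minutes past 12:00
Subtracting: 3 hours and 16 minutes = 196 minutes
48 - 196 = -148 (negative, add 12 hours = 720) = 572 minutes
= 9 hours and 32 minutes past 12:00 = 9:32

Final answer: 9:32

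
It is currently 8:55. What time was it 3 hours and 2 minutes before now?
Starting time: 8:55 = 535 total minutes past 12:00
Subtracting: 3 hours and 2 minutes = 182 minutes
535 - 182 = 353 minutes
= 5 hours and 53 minutes past 12:00 = 5:53

Final answer: 5:53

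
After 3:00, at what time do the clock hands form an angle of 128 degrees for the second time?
At t minutes past 3:00, the hour hand is at 30 x 3 + 0.5t degrees and the minute hand is at 6t degrees.
The smaller angle between them is 128 degrees when |30H - 5.5t| = 128 or |30H - 5.5t| = 232.
With H = 3, solve 30 x 3 - 5.5t = +/- target for each target:
  t = (30 x 3 - 128) / 5.5 = -6.91 (outside (0, 60))
  t = (30 x 3 + 128) / 5.5 = 39.64
  t = (30 x 3 - 232) / 5.5 = -25.82 (outside (0, 60))
  t = (30 x 3 + 232) / 5.5 = 58.55
Valid solutions in (0, 60): {39.64, 58.55} minutes.
The second occurrence is t = 58.55 minutes.
The hands form a 128-degree angle at 58.55 minutes past 3:00.

Final answer: 58.55 minutes past 3:00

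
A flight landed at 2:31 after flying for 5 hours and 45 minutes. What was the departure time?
Starting time: 2:31 = 151 total minutes past 12:00
Subtracting: 5 hours and 45 minutes = 345 minutes
151 - 345 = -194 (negative, add 12 hours = 720) = 526 minutes
= 8 hours and 46 minutes past 12:00 = 8:46

Final answer: 8:46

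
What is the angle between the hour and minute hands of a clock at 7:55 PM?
Hour hand position: 7 x 30 + 55 x 0.5 = 237.5 degrees
Minute hand position: 55 x 6 = 330 degrees
Difference: |237.5 - 330| = 92.5 degrees
The angle between the hands is 92.5 degrees

Final answer: 92.5 degrees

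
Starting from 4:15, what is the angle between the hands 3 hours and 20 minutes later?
First find the time 3 hours and 20 minutes after 4:15.
Total minutes: 4 x 60 + 15 + 3 x 60 + 20 = 455.
455 mod 720 = 455 minutes = 7:35.
Now compute the angle at 7:35:
Hour hand: 7 x 30 + 35 x 0.5 = 227.5 degrees
Minute hand: 35 x 6 = 210 degrees
Difference: |227.5 - 210| = 17.5 degrees
The angle is 17.5 degrees

Final answer: 17.5 degrees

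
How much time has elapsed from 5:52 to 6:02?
From 5:52 to 6:02:
(6 x 60 + 2) - (5 x 60 + 52) = 362 - 352 = 10 minutes
= 10 minutes

Final answer: 10 minutes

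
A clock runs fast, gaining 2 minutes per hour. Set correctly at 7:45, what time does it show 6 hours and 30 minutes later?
For every 60 true minutes, the faulty clock advances 60 + 2 = 62 minutes.
True elapsed: 6 hours and 30 minutes = 390 minutes.
Faulty clock advances: 390 x 62/60 = 403 minutes (drift: 13 minutes ahead).
Shown time: 7:45 + 403 minutes = 2:28.

Final answer: 2:28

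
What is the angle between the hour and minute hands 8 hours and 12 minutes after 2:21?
First find the time 8 hours and 12 minutes after 2:21.
Total minutes: 2 x 60 + 21 + 8 x 60 + 12 = 633.
633 mod 720 = 633 minutes = 10:33.
Now compute the angle at 10:33:
Hour hand: 10 x 30 + 33 x 0.5 = 316.5 degrees
Minute hand: 33 x 6 = 198 degrees
Difference: |316.5 - 198| = 118.5 degrees
The angle is 118.5 degrees

Final answer: 118.5 degrees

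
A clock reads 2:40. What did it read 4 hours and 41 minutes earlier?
Starting time: 2:40 = 160 total minutes past 12:00
Subtracting: 4 hours and 41 minutes = 281 minutes
160 - 281 = -121 (negative, add 12 hours = 720) = 599 minutes
= 9 hours and 59 minutes past 12:00 = 9:59

Final answer: 9:59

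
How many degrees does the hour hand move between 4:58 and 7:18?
The hour hand moves 0.5 degrees per minute.
Time elapsed: 7:18 - 4:58 = 140 minutes
Angular displacement: 140 x 0.5 = 70 degrees

Final answer: 70 degrees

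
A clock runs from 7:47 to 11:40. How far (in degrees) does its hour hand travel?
The hour hand moves 0.5 degrees per minute.
Time elapsed: 11:40 - 7:47 = 233 minutes
Angular displacement: 233 x 0.5 = 116.5 degrees

Final answer: 116.5 degrees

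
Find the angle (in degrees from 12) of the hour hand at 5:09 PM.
The hour hand moves 30 degrees per hour and 0.5 degrees per minute.
At 5:09: (5) x 30 + 9 x 0.5 = 150 + 4.5 = 154.5 degrees

Final answer: 154.5 degrees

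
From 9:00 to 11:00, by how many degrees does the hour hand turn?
The hour hand moves 0.5 degrees per minute.
Time elapsed: 11:00 - 9:00 = 120 minutes
Angular displacement: 120 x 0.5 = 60 degrees

Final answer: 60 degrees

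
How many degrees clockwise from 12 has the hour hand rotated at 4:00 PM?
The hour hand moves 30 degrees per hour and 0.5 degrees per minute.
At 4:00: (4) x 30 + 0 x 0.5 = 120 + 0 = 120 degrees

Final answer: 120 degrees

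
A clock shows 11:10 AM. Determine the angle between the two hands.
Hour hand position: 11 x 30 + 10 x 0.5 = 335 degrees
Minute hand position: 10 x 6 = 60 degrees
Difference: |335 - 60| = 275 degrees
Since 275 > 180, the smaller angle is 360 - 275 = 85 degrees

Final answer: 85 degrees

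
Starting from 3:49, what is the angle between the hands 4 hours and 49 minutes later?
First find the time 4 hours and 49 minutes after 3:49.
Total minutes: 3 x 60 + 49 + 4 x 60 + 49 = 518.
518 mod 720 = 518 minutes = 8:38.
Now compute the angle at 8:38:
Hour hand: 8 x 30 + 38 x 0.5 = 259 degrees
Minute hand: 38 x 6 = 228 degrees
Difference: |259 - 228| = 31 degrees
The angle is 31 degrees

Final answer: 31 degrees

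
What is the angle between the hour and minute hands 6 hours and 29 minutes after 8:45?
First find the time 6 hours and 29 minutes after 8:45.
Total minutes: 8 x 60 + 45 + 6 x 60 + 29 = 914.
914 mod 720 = 194 minutes = 3:14.
Now compute the angle at 3:14:
Hour hand: 3 x 30 + 14 x 0.5 = 97 degrees
Minute hand: 14 x 6 = 84 degrees
Difference: |97 - 84| = 13 degrees
The angle is 13 degrees

Final answer: 13 degrees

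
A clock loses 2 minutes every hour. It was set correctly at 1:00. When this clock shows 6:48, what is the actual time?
For every 60 true minutes, the faulty clock advances 58 minutes, so 1 faulty-clock minute corresponds to 60/58 true minutes.
From 1:00 to 6:48 on the faulty dial is 348 minutes.
True elapsed: 348 x 60/58 = 360 minutes = 6 hours.
True time: 1:00 + 6 hours = 7:00.

Final answer: 7:00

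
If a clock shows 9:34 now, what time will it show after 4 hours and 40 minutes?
Starting time: 9:34
Adding 40 minutes to 34 minutes: 34 + 40 = 74 minutes = 1 hour and 14 minutes
Adding 4 hours: 9 + 4 + 1 (carry) = 14 - 12 = 2
Final time: 2:14

Final answer: 2:14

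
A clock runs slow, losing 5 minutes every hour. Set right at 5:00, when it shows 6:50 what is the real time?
For every 60 true minutes, the faulty clock advances 55 minutes, so 1 faulty-clock minute corresponds to 60/55 true minutes.
From 5:00 to 6:50 on the faulty dial is 110 minutes.
True elapsed: 110 x 60/55 = 120 minutes = 2 hours.
True time: 5:00 + 2 hours = 7:00.

Final answer: 7:00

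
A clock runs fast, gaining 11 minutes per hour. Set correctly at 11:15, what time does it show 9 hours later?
For every 60 true minutes, the faulty clock advances 60 + 11 = 71 minutes.
True elapsed: 9 hours = 540 minutes.
Faulty clock advances: 540 x 71/60 = 639 minutes (drift: 99 minutes ahead).
Shown time: 11:15 + 639 minutes = 9:54.

Final answer: 9:54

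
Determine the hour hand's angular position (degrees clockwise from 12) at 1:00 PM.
The hour hand moves 30 degrees per hour and 0.5 degrees per minute.
At 1:00: (1) x 30 + 0 x 0.5 = 30 + 0 = 30 degrees

Final answer: 30 degrees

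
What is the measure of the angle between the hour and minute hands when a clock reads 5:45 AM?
Hour hand position: 5 x 30 + 45 x 0.5 = 172.5 degrees
Minute hand position: 45 x 6 = 270 degrees
Difference: |172.5 - 270| = 97.5 degrees
The angle between the hands is 97.5 degrees

Final answer: 97.5 degrees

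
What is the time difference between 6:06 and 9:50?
From 6:06 to 9:50:
(9 x 60 + 50) - (6 x 60 + 6) = 590 - 366 = 224 minutes
= 3 hours and 44 minutes

Final answer: 3 hours and 44 minutes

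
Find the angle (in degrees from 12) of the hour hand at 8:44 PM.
The hour hand moves 30 degrees per hour and 0.5 degrees per minute.
At 8:44: (8) x 30 + 44 x 0.5 = 240 + 22 = 262 degrees

Final answer: 262 degrees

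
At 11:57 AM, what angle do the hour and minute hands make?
Hour hand position: 11 x 30 + 57 x 0.5 = 358.5 degrees
Minute hand position: 57 x 6 = 342 degrees
Difference: |358.5 - 342| = 16.5 degrees
The angle between the hands is 16.5 degrees

Final answer: 16.5 degrees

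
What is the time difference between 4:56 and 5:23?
From 4:56 to 5:23:
(5 x 60 + 23) - (4 x 60 + 56) = 323 - 296 = 27 minutes
= 27 minutes

Final answer: 27 minutes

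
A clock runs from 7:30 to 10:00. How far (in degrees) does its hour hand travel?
The hour hand moves 0.5 degrees per minute.
Time elapsed: 10:00 - 7:30 = 150 minutes
Angular displacement: 150 x 0.5 = 75 degrees

Final answer: 75 degrees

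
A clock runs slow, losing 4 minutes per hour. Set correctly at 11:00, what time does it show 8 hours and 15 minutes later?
For every 60 true minutes, the faulty clock advances 60 - 4 = 56 minutes.
True elapsed: 8 hours and 15 minutes = 495 minutes.
Faulty clock advances: 495 x 56/60 = 462 minutes (drift: 33 minutes behind).
Shown time: 11:00 + 462 minutes = 6:42.

Final answer: 6:42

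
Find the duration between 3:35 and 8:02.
From 3:35 to 8:02:
(8 x 60 + 2) - (3 x 60 + 35) = 482 - 215 = 267 minutes
= 4 hours and 27 minutes

Final answer: 4 hours and 27 minutes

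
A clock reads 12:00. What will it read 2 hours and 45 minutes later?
Starting time: 12:00
Adding 45 minutes to 0 minutes: 0 + 45 = 45 minutes
Adding 2 hours: 12 + 2 = 14 - 12 = 2
Final time: 2:45

Final answer: 2:45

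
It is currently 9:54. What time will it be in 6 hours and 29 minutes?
Starting time: 9:54
Adding 29 minutes to 54 minutes: 54 + 29 = 83 minutes = 1 hour and 23 minutes
Adding 6 hours: 9 + 6 + 1 (carry) = 16 - 12 = 4
Final time: 4:23

Final answer: 4:23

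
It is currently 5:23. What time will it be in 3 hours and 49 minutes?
Starting time: 5:23
Adding 49 minutes to 23 minutes: 23 + 49 = 72 minutes = 1 hour and 12 minutes
Adding 3 hours: 5 + 3 + 1 (carry) = 9
Final time: 9:12

Final answer: 9:12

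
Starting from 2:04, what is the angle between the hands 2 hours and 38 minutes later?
First find the time 2 hours and 38 minutes after 2:04.
Total minutes: 2 x 60 + 4 + 2 x 60 + 38 = 282.
282 mod 720 = 282 minutes = 4:42.
Now compute the angle at 4:42:
Hour hand: 4 x 30 + 42 x 0.5 = 141 degrees
Minute hand: 42 x 6 = 252 degrees
Difference: |141 - 252| = 111 degrees
The angle is 111 degrees

Final answer: 111 degrees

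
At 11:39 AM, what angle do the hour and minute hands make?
Hour hand position: 11 x 30 + 39 x 0.5 = 349.5 degrees
Minute hand position: 39 x 6 = 234 degrees
Difference: |349.5 - 234| = 115.5 degrees
The angle between the hands is 115.5 degrees

Final answer: 115.5 degrees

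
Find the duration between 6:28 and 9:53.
From 6:28 to 9:53:
(9 x 60 + 53) - (6 x 60 + 28) = 593 - 388 = 205 minutes
= 3 hours and 25 minutes

Final answer: 3 hours and 25 minutes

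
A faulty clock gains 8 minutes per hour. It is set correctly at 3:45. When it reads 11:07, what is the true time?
For every 60 true minutes, the faulty clock advances 68 minutes, so 1 faulty-clock minute corresponds to 60/68 true minutes.
From 3:45 to 11:07 on the faulty dial is 442 minutes.
True elapsed: 442 x 60/68 = 390 minutes = 6 hours and 30 minutes.
True time: 3:45 + 6 hours and 30 minutes = 10:15.

Final answer: 10:15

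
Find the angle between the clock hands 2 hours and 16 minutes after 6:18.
First find the time 2 hours and 16 minutes after 6:18.
Total minutes: 6 x 60 + 18 + 2 x 60 + 16 = 514.
514 mod 720 = 514 minutes = 8:34.
Now compute the angle at 8:34:
Hour hand: 8 x 30 + 34 x 0.5 = 257 degrees
Minute hand: 34 x 6 = 204 degrees
Difference: |257 - 204| = 53 degrees
The angle is 53 degrees

Final answer: 53 degrees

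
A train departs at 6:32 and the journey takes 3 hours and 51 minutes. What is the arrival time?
Starting time: 6:32
Adding 51 minutes to 32 minutes: 32 + 51 = 83 minutes = 1 hour and 23 minutes
Adding 3 hours: 6 + 3 + 1 (carry) = 10
Final time: 10:23

Final answer: 10:23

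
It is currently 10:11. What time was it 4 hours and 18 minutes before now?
Starting time: 10:11 = 611 total minutes past 12:00
Subtracting: 4 hours and 18 minutes = 258 minutes
611 - 258 = 353 minutes
= 5 hours and 53 minutes past 12:00 = 5:53

Final answer: 5:53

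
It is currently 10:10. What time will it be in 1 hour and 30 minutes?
Starting time: 10:10
Adding 30 minutes to 10 minutes: 10 + 30 = 40 minutes
Adding 1 hour: 10 + 1 = 11
Final time: 11:40

Final answer: 11:40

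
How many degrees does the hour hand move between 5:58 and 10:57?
The hour hand moves 0.5 degrees per minute.
Time elapsed: 10:57 - 5:58 = 299 minutes
Angular displacement: 299 x 0.5 = 149.5 degrees

Final answer: 149.5 degrees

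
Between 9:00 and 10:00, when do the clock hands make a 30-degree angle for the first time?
At t minutes past 9:00, the hour hand is at 30 x 9 + 0.5t degrees and the minute hand is at 6t degrees.
The smaller angle between them is 30 degrees when |30H - 5.5t| = 30 or |30H - 5.5t| = 330.
With H = 9, solve 30 x 9 - 5.5t = +/- target for each target:
  t = (30 x 9 - 30) / 5.5 = 43.64
  t = (30 x 9 + 30) / 5.5 = 54.55
  t = (30 x 9 - 330) / 5.5 = -10.91 (outside (0, 60))
  t = (30 x 9 + 330) / 5.5 = 109.09 (outside (0, 60))
Valid solutions in (0, 60): {43.64, 54.55} minutes.
The first occurrence is t = 43.64 minutes.
The hands form a 30-degree angle at 43.64 minutes past 9:00.

Final answer: 43.64 minutes past 9:00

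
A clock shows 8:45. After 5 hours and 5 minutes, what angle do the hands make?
First find the time 5 hours and 5 minutes after 8:45.
Total minutes: 8 x 60 + 45 + 5 x 60 + 5 = 830.
830 mod 720 = 110 minutes = 1:50.
Now compute the angle at 1:50:
Hour hand: 1 x 30 + 50 x 0.5 = 55 degrees
Minute hand: 50 x 6 = 300 degrees
Difference: |55 - 300| = 245 degrees
Smaller angle: 360 - 245 = 115 degrees

Final answer: 115 degrees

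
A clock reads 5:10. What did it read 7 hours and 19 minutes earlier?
Starting time: 5:10 = 310 total minutes past 12:00
Subtracting: 7 hours and 19 minutes = 439 minutes
310 - 439 = -129 (negative, add 12 hours = 720) = 591 minutes
= 9 hours and 51 minutes past 12:00 = 9:51

Final answer: 9:51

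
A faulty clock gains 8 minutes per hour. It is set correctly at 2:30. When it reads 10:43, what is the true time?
For every 60 true minutes, the faulty clock advances 68 minutes, so 1 faulty-clock minute corresponds to 60/68 true minutes.
From 2:30 to 10:43 on the faulty dial is 493 minutes.
True elapsed: 493 x 60/68 = 435 minutes = 7 hours and 15 minutes.
True time: 2:30 + 7 hours and 15 minutes = 9:45.

Final answer: 9:45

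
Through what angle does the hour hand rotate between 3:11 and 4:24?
The hour hand moves 0.5 degrees per minute.
Time elapsed: 4:24 - 3:11 = 73 minutes
Angular displacement: 73 x 0.5 = 36.5 degrees

Final answer: 36.5 degrees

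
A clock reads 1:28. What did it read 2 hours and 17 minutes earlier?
Starting time: 1:28 = 88 total minutes past 12:00
Subtracting: 2 hours and 17 minutes = 137 minutes
88 - 137 = -49 (negative, add 12 hours = 720) = 671 minutes
= 11 hours and 11 minutes past 12:00 = 11:11

Final answer: 11:11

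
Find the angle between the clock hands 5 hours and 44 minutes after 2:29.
First find the time 5 hours and 44 minutes after 2:29.
Total minutes: 2 x 60 + 29 + 5 x 60 + 44 = 493.
493 mod 720 = 493 minutes = 8:13.
Now compute the angle at 8:13:
Hour hand: 8 x 30 + 13 x 0.5 = 246.5 degrees
Minute hand: 13 x 6 = 78 degrees
Difference: |246.5 - 78| = 168.5 degrees
The angle is 168.5 degrees

Final answer: 168.5 degrees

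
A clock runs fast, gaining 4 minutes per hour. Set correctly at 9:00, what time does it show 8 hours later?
For every 60 true minutes, the faulty clock advances 60 + 4 = 64 minutes.
True elapsed: 8 hours = 480 minutes.
Faulty clock advances: 480 x 64/60 = 512 minutes (drift: 32 minutes ahead).
Shown time: 9:00 + 512 minutes = 5:32.

Final answer: 5:32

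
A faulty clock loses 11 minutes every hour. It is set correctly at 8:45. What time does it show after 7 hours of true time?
For every 60 true minutes, the faulty clock advances 60 - 11 = 49 minutes.
True elapsed: 7 hours = 420 minutes.
Faulty clock advances: 420 x 49/60 = 343 minutes (drift: 77 minutes behind).
Shown time: 8:45 + 343 minutes = 2:28.

Final answer: 2:28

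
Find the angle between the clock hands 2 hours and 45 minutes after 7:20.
First find the time 2 hours and 45 minutes after 7:20.
Total minutes: 7 x 60 + 20 + 2 x 60 + 45 = 605.
605 mod 720 = 605 minutes = 10:05.
Now compute the angle at 10:05:
Hour hand: 10 x 30 + 5 x 0.5 = 302.5 degrees
Minute hand: 5 x 6 = 30 degrees
Difference: |302.5 - 30| = 272.5 degrees
Smaller angle: 360 - 272.5 = 87.5 degrees

Final answer: 87.5 degrees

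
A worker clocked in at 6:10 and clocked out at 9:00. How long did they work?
From 6:10 to 9:00:
(9 x 60 + 0) - (6 x 60 + 10) = 540 - 370 = 170 minutes
= 2 hours and 50 minutes

Final answer: 2 hours and 50 minutes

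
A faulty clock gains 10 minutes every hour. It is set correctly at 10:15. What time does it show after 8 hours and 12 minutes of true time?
For every 60 true minutes, the faulty clock advances 60 + 10 = 70 minutes.
True elapsed: 8 hours and 12 minutes = 492 minutes.
Faulty clock advances: 492 x 70/60 = 574 minutes (drift: 82 minutes ahead).
Shown time: 10:15 + 574 minutes = 7:49.

Final answer: 7:49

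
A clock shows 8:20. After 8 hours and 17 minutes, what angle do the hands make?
First find the time 8 hours and 17 minutes after 8:20.
Total minutes: 8 x 60 + 20 + 8 x 60 + 17 = 997.
997 mod 720 = 277 minutes = 4:37.
Now compute the angle at 4:37:
Hour hand: 4 x 30 + 37 x 0.5 = 138.5 degrees
Minute hand: 37 x 6 = 222 degrees
Difference: |138.5 - 222| = 83.5 degrees
The angle is 83.5 degrees

Final answer: 83.5 degrees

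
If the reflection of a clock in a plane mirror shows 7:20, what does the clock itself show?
Reflection across the vertical (12-6) axis maps a hand at angle A degrees to (360 - A) degrees, which sends a reading of T minutes past 12:00 to (720 - T) minutes past 12:00.
Mirror reads 7:20 = 440 minutes past 12:00.
Actual time: (720 - 440) mod 720 = 280 minutes = 4:40.

Final answer: 4:40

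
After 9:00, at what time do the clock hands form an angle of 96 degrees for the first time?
At t minutes past 9:00, the hour hand is at 30 x 9 + 0.5t degrees and the minute hand is at 6t degrees.
The smaller angle between them is 96 degrees when |30H - 5.5t| = 96 or |30H - 5.5t| = 264.
With H = 9, solve 30 x 9 - 5.5t = +/- target for each target:
  t = (30 x 9 - 96) / 5.5 = 31.64
  t = (30 x 9 + 96) / 5.5 = 66.55 (outside (0, 60))
  t = (30 x 9 - 264) / 5.5 = 1.09
  t = (30 x 9 + 264) / 5.5 = 97.09 (outside (0, 60))
Valid solutions in (0, 60): {1.09, 31.64} minutes.
The first occurrence is t = 1.09 minutes.
The hands form a 96-degree angle at 1.09 minutes past 9:00.

Final answer: 1.09 minutes past 9:00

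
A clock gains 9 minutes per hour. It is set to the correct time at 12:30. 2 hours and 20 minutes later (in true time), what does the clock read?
For every 60 true minutes, the faulty clock advances 60 + 9 = 69 minutes.
True elapsed: 2 hours and 20 minutes = 140 minutes.
Faulty clock advances: 140 x 69/60 = 161 minutes (drift: 21 minutes ahead).
Shown time: 12:30 + 161 minutes = 3:11.

Final answer: 3:11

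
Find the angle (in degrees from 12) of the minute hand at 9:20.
The minute hand moves 6 degrees per minute.
At 9:20: 20 x 6 = 120 degrees

Final answer: 120 degrees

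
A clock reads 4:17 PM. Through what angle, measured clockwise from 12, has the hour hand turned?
The hour hand moves 30 degrees per hour and 0.5 degrees per minute.
At 4:17: (4) x 30 + 17 x 0.5 = 120 + 8.5 = 128.5 degrees

Final answer: 128.5 degrees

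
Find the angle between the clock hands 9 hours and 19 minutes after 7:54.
First find the time 9 hours and 19 minutes after 7:54.
Total minutes: 7 x 60 + 54 + 9 x 60 + 19 = 1033.
1033 mod 720 = 313 minutes = 5:13.
Now compute the angle at 5:13:
Hour hand: 5 x 30 + 13 x 0.5 = 156.5 degrees
Minute hand: 13 x 6 = 78 degrees
Difference: |156.5 - 78| = 78.5 degrees
The angle is 78.5 degrees

Final answer: 78.5 degrees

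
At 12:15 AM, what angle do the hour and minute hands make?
Hour hand position: 0 x 30 + 15 x 0.5 = 7.5 degrees
Minute hand position: 15 x 6 = 90 degrees
Difference: |7.5 - 90| = 82.5 degrees
The angle between the hands is 82.5 degrees

Final answer: 82.5 degrees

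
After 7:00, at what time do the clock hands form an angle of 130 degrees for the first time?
At t minutes past 7:00, the hour hand is at 30 x 7 + 0.5t degrees and the minute hand is at 6t degrees.
The smaller angle between them is 130 degrees when |30H - 5.5t| = 130 or |30H - 5.5t| = 230.
With H = 7, solve 30 x 7 - 5.5t = +/- target for each target:
  t = (30 x 7 - 130) / 5.5 = 14.55
  t = (30 x 7 + 130) / 5.5 = 61.82 (outside (0, 60))
  t = (30 x 7 - 230) / 5.5 = -3.64 (outside (0, 60))
  t = (30 x 7 + 230) / 5.5 = 80 (outside (0, 60))
Valid solutions in (0, 60): {14.55} minutes.
The first occurrence is t = 14.55 minutes.
The hands form a 130-degree angle at 14.55 minutes past 7:00.

Final answer: 14.55 minutes past 7:00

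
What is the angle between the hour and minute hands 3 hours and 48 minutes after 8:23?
First find the time 3 hours and 48 minutes after 8:23.
Total minutes: 8 x 60 + 23 + 3 x 60 + 48 = 731.
731 mod 720 = 11 minutes = 12:11.
Now compute the angle at 12:11:
Hour hand: 0 x 30 + 11 x 0.5 = 5.5 degrees
Minute hand: 11 x 6 = 66 degrees
Difference: |5.5 - 66| = 60.5 degrees
The angle is 60.5 degrees

Final answer: 60.5 degrees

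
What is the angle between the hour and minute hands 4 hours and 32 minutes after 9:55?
First find the time 4 hours and 32 minutes after 9:55.
Total minutes: 9 x 60 + 55 + 4 x 60 + 32 = 867.
867 mod 720 = 147 minutes = 2:27.
Now compute the angle at 2:27:
Hour hand: 2 x 30 + 27 x 0.5 = 73.5 degrees
Minute hand: 27 x 6 = 162 degrees
Difference: |73.5 - 162| = 88.5 degrees
The angle is 88.5 degrees

Final answer: 88.5 degrees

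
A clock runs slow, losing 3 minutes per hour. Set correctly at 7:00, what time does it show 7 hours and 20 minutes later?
For every 60 true minutes, the faulty clock advances 60 - 3 = 57 minutes.
True elapsed: 7 hours and 20 minutes = 440 minutes.
Faulty clock advances: 440 x 57/60 = 418 minutes (drift: 22 minutes behind).
Shown time: 7:00 + 418 minutes = 1:58.

Final answer: 1:58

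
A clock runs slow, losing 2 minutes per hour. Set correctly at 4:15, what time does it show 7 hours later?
For every 60 true minutes, the faulty clock advances 60 - 2 = 58 minutes.
True elapsed: 7 hours = 420 minutes.
Faulty clock advances: 420 x 58/60 = 406 minutes (drift: 14 minutes behind).
Shown time: 4:15 + 406 minutes = 11:01.

Final answer: 11:01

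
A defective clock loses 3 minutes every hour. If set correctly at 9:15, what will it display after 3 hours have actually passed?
For every 60 true minutes, the faulty clock advances 60 - 3 = 57 minutes.
True elapsed: 3 hours = 180 minutes.
Faulty clock advances: 180 x 57/60 = 171 minutes (drift: 9 minutes behind).
Shown time: 9:15 + 171 minutes = 12:06.

Final answer: 12:06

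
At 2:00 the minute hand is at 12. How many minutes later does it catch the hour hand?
The minute hand gains 5.5 degrees per minute on the hour hand.
At 2:00, the hour hand is at 60 degrees and the minute hand is at 0 degrees.
The gap is 60 degrees. Time to close: 60/5.5 = 60 x 2/11 = 10.91 minutes.
The hands overlap at 10.91 minutes past 2:00.

Final answer: 10.91 minutes past 2:00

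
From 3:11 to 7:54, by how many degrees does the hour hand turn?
The hour hand moves 0.5 degrees per minute.
Time elapsed: 7:54 - 3:11 = 283 minutes
Angular displacement: 283 x 0.5 = 141.5 degrees

Final answer: 141.5 degrees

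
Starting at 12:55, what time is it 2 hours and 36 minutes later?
Starting time: 12:55
Adding 36 minutes to 55 minutes: 55 + 36 = 91 minutes = 1 hour and 31 minutes
Adding 2 hours: 12 + 2 + 1 (carry) = 15 - 12 = 3
Final time: 3:31

Final answer: 3:31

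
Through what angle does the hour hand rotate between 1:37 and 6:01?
The hour hand moves 0.5 degrees per minute.
Time elapsed: 6:01 - 1:37 = 264 minutes
Angular displacement: 264 x 0.5 = 132 degrees

Final answer: 132 degrees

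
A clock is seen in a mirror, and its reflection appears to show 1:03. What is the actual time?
Reflection across the vertical (12-6) axis maps a hand at angle A degrees to (360 - A) degrees, which sends a reading of T minutes past 12:00 to (720 - T) minutes past 12:00.
Mirror reads 1:03 = 63 minutes past 12:00.
Actual time: (720 - 63) mod 720 = 657 minutes = 10:57.

Final answer: 10:57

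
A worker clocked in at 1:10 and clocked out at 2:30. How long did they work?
From 1:10 to 2:30:
(2 x 60 + 30) - (1 x 60 + 10) = 150 - 70 = 80 minutes
= 1 hour and 20 minutes

Final answer: 1 hour and 20 minutes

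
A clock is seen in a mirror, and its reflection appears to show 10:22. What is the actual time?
Reflection across the vertical (12-6) axis maps a hand at angle A degrees to (360 - A) degrees, which sends a reading of T minutes past 12:00 to (720 - T) minutes past 12:00.
Mirror reads 10:22 = 622 minutes past 12:00.
Actual time: (720 - 622) mod 720 = 98 minutes = 1:38.

Final answer: 1:38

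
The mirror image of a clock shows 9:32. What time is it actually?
Reflection across the vertical (12-6) axis maps a hand at angle A degrees to (360 - A) degrees, which sends a reading of T minutes past 12:00 to (720 - T) minutes past 12:00.
Mirror reads 9:32 = 572 minutes past 12:00.
Actual time: (720 - 572) mod 720 = 148 minutes = 2:28.

Final answer: 2:28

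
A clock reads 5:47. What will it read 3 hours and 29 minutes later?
Starting time: 5:47
Adding 29 minutes to 47 minutes: 47 + 29 = 76 minutes = 1 hour and 16 minutes
Adding 3 hours: 5 + 3 + 1 (carry) = 9
Final time: 9:16

Final answer: 9:16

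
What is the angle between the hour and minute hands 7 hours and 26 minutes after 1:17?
First find the time 7 hours and 26 minutes after 1:17.
Total minutes: 1 x 60 + 17 + 7 x 60 + 26 = 523.
523 mod 720 = 523 minutes = 8:43.
Now compute the angle at 8:43:
Hour hand: 8 x 30 + 43 x 0.5 = 261.5 degrees
Minute hand: 43 x 6 = 258 degrees
Difference: |261.5 - 258| = 3.5 degrees
The angle is 3.5 degrees

Final answer: 3.5 degrees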